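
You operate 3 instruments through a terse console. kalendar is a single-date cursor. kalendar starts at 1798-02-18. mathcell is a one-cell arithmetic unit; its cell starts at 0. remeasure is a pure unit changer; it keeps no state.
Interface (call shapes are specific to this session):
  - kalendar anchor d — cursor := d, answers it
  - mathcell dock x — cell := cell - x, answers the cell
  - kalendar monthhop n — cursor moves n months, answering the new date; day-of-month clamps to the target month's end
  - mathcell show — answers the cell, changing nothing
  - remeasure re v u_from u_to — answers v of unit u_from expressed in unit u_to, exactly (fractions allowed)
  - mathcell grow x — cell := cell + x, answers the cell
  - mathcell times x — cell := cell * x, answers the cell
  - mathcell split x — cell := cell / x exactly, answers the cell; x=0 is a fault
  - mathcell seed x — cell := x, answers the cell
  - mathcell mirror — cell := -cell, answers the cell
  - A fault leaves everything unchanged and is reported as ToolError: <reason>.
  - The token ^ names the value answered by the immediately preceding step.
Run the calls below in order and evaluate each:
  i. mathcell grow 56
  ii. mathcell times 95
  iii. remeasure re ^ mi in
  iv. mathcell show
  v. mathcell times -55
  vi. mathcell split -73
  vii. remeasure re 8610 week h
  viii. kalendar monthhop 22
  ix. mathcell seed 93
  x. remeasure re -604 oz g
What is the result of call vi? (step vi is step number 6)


Answer: 292600/73

Derivation:
$ mathcell grow x→56
  56
$ mathcell times x→95
  5320
$ remeasure re v→^ u_from→mi u_to→in
  337075200
$ mathcell show
  5320
$ mathcell times x→-55
  -292600
$ mathcell split x→-73
  292600/73
$ remeasure re v→8610 u_from→week u_to→h
  1446480
$ kalendar monthhop n→22
  1799-12-18
$ mathcell seed x→93
  93
$ remeasure re v→-604 u_from→oz u_to→g
  -6849244787/400000


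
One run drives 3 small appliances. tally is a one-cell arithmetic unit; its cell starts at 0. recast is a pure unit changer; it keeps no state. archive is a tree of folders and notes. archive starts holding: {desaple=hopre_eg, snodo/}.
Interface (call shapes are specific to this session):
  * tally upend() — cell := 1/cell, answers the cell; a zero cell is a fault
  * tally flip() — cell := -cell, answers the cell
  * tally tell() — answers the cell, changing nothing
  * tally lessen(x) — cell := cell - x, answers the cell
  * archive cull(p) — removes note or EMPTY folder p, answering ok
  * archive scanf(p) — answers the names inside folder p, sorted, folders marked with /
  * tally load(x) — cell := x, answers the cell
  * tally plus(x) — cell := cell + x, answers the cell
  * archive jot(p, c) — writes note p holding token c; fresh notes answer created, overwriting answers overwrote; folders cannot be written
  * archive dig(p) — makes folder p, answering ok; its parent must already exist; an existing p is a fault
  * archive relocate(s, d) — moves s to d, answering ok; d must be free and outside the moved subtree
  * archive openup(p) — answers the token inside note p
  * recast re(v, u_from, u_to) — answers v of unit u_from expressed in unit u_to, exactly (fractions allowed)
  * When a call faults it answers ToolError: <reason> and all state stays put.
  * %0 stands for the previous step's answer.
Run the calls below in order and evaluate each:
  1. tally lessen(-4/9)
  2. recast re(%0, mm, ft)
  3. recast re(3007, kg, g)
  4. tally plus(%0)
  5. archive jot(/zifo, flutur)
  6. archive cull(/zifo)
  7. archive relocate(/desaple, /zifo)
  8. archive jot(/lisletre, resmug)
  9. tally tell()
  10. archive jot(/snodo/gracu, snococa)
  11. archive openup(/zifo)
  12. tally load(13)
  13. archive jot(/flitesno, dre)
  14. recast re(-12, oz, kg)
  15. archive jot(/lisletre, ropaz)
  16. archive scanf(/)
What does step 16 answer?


;; tally lessen(x='-4/9') ~> 4/9
;; recast re(v='%0', u_from='mm', u_to='ft') ~> 5/3429
;; recast re(v='3007', u_from='kg', u_to='g') ~> 3007000
;; tally plus(x='%0') ~> 27063004/9
;; archive jot(p='/zifo', c='flutur') ~> created
;; archive cull(p='/zifo') ~> ok
;; archive relocate(s='/desaple', d='/zifo') ~> ok
;; archive jot(p='/lisletre', c='resmug') ~> created
;; tally tell() ~> 27063004/9
;; archive jot(p='/snodo/gracu', c='snococa') ~> created
;; archive openup(p='/zifo') ~> hopre_eg
;; tally load(x='13') ~> 13
;; archive jot(p='/flitesno', c='dre') ~> created
;; recast re(v='-12', u_from='oz', u_to='kg') ~> -136077711/400000000
;; archive jot(p='/lisletre', c='ropaz') ~> overwrote
;; archive scanf(p='/') ~> [flitesno, lisletre, snodo/, zifo]

Answer: [flitesno, lisletre, snodo/, zifo]


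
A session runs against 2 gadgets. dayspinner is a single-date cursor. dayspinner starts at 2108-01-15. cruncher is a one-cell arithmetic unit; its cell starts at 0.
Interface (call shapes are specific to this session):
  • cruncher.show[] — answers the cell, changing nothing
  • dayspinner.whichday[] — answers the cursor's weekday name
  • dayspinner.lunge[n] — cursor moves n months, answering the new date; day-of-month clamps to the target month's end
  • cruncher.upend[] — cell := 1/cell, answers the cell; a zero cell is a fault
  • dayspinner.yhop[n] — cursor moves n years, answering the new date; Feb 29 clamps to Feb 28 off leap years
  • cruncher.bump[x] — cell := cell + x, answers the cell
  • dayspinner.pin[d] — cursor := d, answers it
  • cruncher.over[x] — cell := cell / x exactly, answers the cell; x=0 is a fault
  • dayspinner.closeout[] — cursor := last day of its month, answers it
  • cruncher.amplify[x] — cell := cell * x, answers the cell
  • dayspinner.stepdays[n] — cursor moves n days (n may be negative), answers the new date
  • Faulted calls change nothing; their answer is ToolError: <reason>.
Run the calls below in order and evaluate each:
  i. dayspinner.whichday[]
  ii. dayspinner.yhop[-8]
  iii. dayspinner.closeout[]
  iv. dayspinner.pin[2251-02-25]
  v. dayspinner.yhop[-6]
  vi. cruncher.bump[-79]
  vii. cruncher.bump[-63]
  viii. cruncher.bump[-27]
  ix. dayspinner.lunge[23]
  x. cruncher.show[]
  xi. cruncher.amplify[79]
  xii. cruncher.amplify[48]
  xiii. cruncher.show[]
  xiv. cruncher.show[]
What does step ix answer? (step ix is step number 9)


→ dayspinner.whichday()
← Sunday
→ dayspinner.yhop(n→-8)
← 2100-01-15
→ dayspinner.closeout()
← 2100-01-31
→ dayspinner.pin(d→2251-02-25)
← 2251-02-25
→ dayspinner.yhop(n→-6)
← 2245-02-25
→ cruncher.bump(x→-79)
← -79
→ cruncher.bump(x→-63)
← -142
→ cruncher.bump(x→-27)
← -169
→ dayspinner.lunge(n→23)
← 2247-01-25
→ cruncher.show()
← -169
→ cruncher.amplify(x→79)
← -13351
→ cruncher.amplify(x→48)
← -640848
→ cruncher.show()
← -640848
→ cruncher.show()
← -640848

Answer: 2247-01-25


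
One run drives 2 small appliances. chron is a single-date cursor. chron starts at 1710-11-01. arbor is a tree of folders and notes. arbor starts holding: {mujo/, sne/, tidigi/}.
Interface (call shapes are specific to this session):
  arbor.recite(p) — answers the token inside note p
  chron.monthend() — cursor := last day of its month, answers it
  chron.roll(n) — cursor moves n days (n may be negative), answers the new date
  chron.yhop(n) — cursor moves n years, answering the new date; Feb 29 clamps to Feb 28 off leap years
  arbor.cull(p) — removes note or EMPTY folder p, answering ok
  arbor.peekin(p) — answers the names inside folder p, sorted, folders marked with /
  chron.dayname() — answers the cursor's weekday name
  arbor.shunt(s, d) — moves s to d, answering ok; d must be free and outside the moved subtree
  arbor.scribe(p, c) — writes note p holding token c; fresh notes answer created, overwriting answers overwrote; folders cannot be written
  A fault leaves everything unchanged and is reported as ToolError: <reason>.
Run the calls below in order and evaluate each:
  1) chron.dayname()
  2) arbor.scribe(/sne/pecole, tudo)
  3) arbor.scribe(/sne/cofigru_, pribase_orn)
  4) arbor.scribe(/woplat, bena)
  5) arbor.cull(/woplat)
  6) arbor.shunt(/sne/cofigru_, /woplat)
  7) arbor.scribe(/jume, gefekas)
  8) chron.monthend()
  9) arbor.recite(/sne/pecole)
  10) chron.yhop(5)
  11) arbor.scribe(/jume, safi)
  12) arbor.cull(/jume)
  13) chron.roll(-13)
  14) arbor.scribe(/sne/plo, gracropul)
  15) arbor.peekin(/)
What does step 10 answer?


Answer: 1715-11-30

Derivation:
// dayname() : Saturday
// scribe(p: /sne/pecole, c: tudo) : created
// scribe(p: /sne/cofigru_, c: pribase_orn) : created
// scribe(p: /woplat, c: bena) : created
// cull(p: /woplat) : ok
// shunt(s: /sne/cofigru_, d: /woplat) : ok
// scribe(p: /jume, c: gefekas) : created
// monthend() : 1710-11-30
// recite(p: /sne/pecole) : tudo
// yhop(n: 5) : 1715-11-30
// scribe(p: /jume, c: safi) : overwrote
// cull(p: /jume) : ok
// roll(n: -13) : 1715-11-17
// scribe(p: /sne/plo, c: gracropul) : created
// peekin(p: /) : [mujo/, sne/, tidigi/, woplat]


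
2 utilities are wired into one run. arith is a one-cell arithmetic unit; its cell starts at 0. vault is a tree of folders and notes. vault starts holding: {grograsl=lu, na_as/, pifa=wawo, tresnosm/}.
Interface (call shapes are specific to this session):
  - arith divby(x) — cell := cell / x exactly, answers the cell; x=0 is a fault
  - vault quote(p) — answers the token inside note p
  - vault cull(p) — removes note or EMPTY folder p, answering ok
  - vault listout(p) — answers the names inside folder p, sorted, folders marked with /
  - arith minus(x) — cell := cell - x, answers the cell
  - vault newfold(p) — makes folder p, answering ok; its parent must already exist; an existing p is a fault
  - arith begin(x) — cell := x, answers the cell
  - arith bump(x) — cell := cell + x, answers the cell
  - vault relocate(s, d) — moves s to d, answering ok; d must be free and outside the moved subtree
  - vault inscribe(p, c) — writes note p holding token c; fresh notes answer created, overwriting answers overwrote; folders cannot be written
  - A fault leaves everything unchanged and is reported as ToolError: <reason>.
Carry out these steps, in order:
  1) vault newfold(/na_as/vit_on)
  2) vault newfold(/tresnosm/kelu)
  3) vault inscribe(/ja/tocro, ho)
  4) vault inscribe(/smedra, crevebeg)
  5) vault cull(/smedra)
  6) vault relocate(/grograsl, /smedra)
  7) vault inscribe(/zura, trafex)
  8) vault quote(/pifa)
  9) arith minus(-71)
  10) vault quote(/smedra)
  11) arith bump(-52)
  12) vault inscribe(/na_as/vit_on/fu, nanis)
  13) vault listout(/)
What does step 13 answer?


>> vault newfold(p=/na_as/vit_on)
<< ok
>> vault newfold(p=/tresnosm/kelu)
<< ok
>> vault inscribe(p=/ja/tocro, c=ho)
<< ToolError: no parent
>> vault inscribe(p=/smedra, c=crevebeg)
<< created
>> vault cull(p=/smedra)
<< ok
>> vault relocate(s=/grograsl, d=/smedra)
<< ok
>> vault inscribe(p=/zura, c=trafex)
<< created
>> vault quote(p=/pifa)
<< wawo
>> arith minus(x=-71)
<< 71
>> vault quote(p=/smedra)
<< lu
>> arith bump(x=-52)
<< 19
>> vault inscribe(p=/na_as/vit_on/fu, c=nanis)
<< created
>> vault listout(p=/)
<< [na_as/, pifa, smedra, tresnosm/, zura]

Answer: [na_as/, pifa, smedra, tresnosm/, zura]


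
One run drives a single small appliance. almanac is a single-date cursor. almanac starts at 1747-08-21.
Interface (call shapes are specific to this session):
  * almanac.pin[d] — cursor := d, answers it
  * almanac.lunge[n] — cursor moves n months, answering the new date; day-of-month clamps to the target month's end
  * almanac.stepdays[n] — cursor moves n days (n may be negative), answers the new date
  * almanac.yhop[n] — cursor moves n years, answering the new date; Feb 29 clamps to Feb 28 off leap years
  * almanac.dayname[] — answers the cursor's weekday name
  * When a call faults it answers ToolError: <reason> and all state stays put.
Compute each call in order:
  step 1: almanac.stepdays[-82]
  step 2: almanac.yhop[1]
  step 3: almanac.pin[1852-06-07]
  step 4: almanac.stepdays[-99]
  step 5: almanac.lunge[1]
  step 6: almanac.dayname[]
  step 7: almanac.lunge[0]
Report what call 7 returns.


→ stepdays(-82)
← 1747-05-31
→ yhop(1)
← 1748-05-31
→ pin(1852-06-07)
← 1852-06-07
→ stepdays(-99)
← 1852-02-29
→ lunge(1)
← 1852-03-29
→ dayname()
← Monday
→ lunge(0)
← 1852-03-29

Answer: 1852-03-29


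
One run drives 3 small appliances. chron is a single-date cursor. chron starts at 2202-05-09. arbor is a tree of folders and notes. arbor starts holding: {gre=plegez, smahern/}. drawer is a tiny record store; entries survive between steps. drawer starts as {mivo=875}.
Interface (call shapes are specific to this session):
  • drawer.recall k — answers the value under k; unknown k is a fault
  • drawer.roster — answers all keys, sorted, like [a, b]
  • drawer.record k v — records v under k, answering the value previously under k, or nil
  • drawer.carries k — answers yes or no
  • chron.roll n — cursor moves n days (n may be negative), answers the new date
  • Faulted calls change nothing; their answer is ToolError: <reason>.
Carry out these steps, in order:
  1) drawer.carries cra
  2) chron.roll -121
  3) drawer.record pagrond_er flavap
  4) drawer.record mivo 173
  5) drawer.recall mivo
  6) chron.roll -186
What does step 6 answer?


Answer: 2201-07-06

Derivation:
→ drawer.carries(cra)
← no
→ chron.roll(-121)
← 2202-01-08
→ drawer.record(pagrond_er, flavap)
← nil
→ drawer.record(mivo, 173)
← 875
→ drawer.recall(mivo)
← 173
→ chron.roll(-186)
← 2201-07-06


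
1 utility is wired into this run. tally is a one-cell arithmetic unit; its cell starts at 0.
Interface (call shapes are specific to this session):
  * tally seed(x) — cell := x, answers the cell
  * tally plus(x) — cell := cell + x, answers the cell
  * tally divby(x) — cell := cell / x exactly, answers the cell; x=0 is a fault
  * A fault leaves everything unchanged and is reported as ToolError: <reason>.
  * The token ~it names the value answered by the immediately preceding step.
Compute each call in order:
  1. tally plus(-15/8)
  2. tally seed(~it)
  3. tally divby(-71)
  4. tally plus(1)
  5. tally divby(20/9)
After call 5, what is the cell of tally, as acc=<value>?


Answer: acc=5247/11360

Derivation:
→ tally plus(-15/8)
← -15/8
→ tally seed(~it)
← -15/8
→ tally divby(-71)
← 15/568
→ tally plus(1)
← 583/568
→ tally divby(20/9)
← 5247/11360


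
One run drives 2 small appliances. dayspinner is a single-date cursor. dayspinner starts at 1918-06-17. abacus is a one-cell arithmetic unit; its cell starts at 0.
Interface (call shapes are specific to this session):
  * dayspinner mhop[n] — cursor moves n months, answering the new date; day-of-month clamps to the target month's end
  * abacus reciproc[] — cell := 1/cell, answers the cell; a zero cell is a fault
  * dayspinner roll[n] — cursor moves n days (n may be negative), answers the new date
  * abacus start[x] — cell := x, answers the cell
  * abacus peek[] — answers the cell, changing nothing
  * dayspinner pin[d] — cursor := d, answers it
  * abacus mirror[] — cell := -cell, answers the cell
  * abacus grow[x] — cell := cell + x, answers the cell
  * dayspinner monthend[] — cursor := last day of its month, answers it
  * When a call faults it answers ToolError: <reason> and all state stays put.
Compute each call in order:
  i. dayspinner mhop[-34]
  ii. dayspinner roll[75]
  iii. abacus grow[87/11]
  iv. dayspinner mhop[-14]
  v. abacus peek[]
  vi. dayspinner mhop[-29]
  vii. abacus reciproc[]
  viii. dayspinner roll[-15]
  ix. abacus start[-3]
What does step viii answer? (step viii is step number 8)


Answer: 1912-03-16

Derivation:
>> dayspinner mhop(-34)
<< 1915-08-17
>> dayspinner roll(75)
<< 1915-10-31
>> abacus grow(87/11)
<< 87/11
>> dayspinner mhop(-14)
<< 1914-08-31
>> abacus peek()
<< 87/11
>> dayspinner mhop(-29)
<< 1912-03-31
>> abacus reciproc()
<< 11/87
>> dayspinner roll(-15)
<< 1912-03-16
>> abacus start(-3)
<< -3


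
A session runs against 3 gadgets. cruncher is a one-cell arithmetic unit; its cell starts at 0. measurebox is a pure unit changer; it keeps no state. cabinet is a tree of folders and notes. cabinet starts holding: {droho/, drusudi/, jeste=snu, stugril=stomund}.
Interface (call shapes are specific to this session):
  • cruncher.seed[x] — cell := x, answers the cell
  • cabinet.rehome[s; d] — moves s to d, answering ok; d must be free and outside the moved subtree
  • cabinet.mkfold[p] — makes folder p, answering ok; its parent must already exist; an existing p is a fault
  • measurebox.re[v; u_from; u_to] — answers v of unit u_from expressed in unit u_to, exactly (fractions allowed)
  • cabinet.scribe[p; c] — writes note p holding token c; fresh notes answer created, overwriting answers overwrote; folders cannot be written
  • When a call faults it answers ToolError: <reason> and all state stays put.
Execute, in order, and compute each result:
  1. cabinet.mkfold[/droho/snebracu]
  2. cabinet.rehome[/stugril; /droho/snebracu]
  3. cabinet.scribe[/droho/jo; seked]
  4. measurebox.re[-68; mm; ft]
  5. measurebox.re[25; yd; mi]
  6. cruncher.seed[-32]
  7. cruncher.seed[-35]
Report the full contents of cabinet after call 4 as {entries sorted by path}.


Answer: {droho/, droho/jo=seked, droho/snebracu/, drusudi/, jeste=snu, stugril=stomund}

Derivation:
>>> cabinet.mkfold p=/droho/snebracu
= ok
>>> cabinet.rehome s=/stugril d=/droho/snebracu
= ToolError: exists
>>> cabinet.scribe p=/droho/jo c=seked
= created
>>> measurebox.re v=-68 u_from=mm u_to=ft
= -85/381
>>> measurebox.re v=25 u_from=yd u_to=mi
= 5/352
>>> cruncher.seed x=-32
= -32
>>> cruncher.seed x=-35
= -35


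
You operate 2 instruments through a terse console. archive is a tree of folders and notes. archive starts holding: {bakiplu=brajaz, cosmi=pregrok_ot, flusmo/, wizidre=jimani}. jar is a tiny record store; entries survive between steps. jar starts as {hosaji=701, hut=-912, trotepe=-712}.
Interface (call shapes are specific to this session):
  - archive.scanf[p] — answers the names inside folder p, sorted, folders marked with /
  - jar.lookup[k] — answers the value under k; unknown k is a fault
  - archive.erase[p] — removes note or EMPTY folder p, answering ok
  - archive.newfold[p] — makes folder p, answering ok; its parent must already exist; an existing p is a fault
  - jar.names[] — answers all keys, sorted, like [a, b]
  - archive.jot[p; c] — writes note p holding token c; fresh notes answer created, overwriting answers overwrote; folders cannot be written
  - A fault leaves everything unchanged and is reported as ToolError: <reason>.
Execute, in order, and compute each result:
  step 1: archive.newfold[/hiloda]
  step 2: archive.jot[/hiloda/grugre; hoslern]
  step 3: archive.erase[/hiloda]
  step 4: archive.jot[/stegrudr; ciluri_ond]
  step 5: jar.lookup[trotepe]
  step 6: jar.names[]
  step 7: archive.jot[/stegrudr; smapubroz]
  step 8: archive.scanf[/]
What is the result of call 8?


I use archive.newfold passing p: /hiloda, → ok.
I use archive.jot passing p: /hiloda/grugre, c: hoslern, yielding created.
Using archive.erase passing p: /hiloda, which returns ToolError: not empty.
Calling archive.jot passing p: /stegrudr, c: ciluri_ond, and get created.
Next I call jar.lookup passing k: trotepe, giving -712.
Using jar.names(), → [hosaji, hut, trotepe].
I call archive.jot passing p: /stegrudr, c: smapubroz, and see overwrote.
Using archive.scanf passing p: /, and observe [bakiplu, cosmi, flusmo/, hiloda/, stegrudr, wizidre].

Answer: [bakiplu, cosmi, flusmo/, hiloda/, stegrudr, wizidre]


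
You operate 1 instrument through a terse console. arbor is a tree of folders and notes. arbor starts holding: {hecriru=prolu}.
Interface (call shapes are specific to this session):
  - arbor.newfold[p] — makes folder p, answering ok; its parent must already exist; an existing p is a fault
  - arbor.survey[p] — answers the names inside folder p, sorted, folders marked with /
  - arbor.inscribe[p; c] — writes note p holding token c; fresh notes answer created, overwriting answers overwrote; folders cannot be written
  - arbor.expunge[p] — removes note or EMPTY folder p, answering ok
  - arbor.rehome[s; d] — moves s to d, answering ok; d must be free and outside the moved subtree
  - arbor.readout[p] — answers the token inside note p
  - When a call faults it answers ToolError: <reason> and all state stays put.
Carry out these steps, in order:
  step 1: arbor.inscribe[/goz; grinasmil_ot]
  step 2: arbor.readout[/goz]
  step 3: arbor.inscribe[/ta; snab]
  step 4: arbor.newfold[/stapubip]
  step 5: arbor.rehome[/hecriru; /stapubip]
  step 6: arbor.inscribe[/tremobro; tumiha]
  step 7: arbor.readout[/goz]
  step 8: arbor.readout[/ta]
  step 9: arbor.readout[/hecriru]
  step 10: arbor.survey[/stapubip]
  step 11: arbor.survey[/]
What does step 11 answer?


Answer: [goz, hecriru, stapubip/, ta, tremobro]

Derivation:
> arbor.inscribe p='/goz' c='grinasmil_ot'
  created
> arbor.readout p='/goz'
  grinasmil_ot
> arbor.inscribe p='/ta' c='snab'
  created
> arbor.newfold p='/stapubip'
  ok
> arbor.rehome s='/hecriru' d='/stapubip'
  ToolError: exists
> arbor.inscribe p='/tremobro' c='tumiha'
  created
> arbor.readout p='/goz'
  grinasmil_ot
> arbor.readout p='/ta'
  snab
> arbor.readout p='/hecriru'
  prolu
> arbor.survey p='/stapubip'
  []
> arbor.survey p='/'
  [goz, hecriru, stapubip/, ta, tremobro]


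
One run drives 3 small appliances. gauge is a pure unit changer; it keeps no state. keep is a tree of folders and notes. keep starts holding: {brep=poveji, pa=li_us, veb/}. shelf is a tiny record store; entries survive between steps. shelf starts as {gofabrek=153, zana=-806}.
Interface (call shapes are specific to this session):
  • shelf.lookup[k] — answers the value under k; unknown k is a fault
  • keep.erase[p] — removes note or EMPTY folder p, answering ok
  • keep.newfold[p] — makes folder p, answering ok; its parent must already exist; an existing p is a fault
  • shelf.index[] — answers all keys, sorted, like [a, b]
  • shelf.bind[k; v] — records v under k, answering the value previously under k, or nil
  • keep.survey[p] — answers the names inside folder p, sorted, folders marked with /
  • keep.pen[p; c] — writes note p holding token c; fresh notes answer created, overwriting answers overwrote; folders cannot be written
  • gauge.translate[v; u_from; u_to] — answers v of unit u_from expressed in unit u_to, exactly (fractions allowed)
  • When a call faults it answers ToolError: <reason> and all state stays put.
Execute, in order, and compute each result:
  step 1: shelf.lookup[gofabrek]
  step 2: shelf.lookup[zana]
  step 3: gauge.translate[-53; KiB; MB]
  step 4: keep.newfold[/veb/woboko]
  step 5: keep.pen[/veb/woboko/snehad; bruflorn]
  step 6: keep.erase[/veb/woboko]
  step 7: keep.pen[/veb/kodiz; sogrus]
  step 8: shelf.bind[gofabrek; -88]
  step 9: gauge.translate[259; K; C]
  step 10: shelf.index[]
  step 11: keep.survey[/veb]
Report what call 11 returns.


Invoking shelf.lookup using gofabrek, yielding 153.
I run shelf.lookup using zana, yielding -806.
I run gauge.translate using -53, KiB, MB, yielding -848/15625.
Then keep.newfold using /veb/woboko, and see ok.
Calling keep.pen using /veb/woboko/snehad, bruflorn, and observe created.
I try keep.erase using /veb/woboko, yielding ToolError: not empty.
Invoking keep.pen using /veb/kodiz, sogrus, yielding created.
I try shelf.bind using gofabrek, -88, giving 153.
Next I call gauge.translate using 259, K, C, and see -283/20.
I call shelf.index, and see [gofabrek, zana].
Then keep.survey using /veb, and see [kodiz, woboko/].

Answer: [kodiz, woboko/]


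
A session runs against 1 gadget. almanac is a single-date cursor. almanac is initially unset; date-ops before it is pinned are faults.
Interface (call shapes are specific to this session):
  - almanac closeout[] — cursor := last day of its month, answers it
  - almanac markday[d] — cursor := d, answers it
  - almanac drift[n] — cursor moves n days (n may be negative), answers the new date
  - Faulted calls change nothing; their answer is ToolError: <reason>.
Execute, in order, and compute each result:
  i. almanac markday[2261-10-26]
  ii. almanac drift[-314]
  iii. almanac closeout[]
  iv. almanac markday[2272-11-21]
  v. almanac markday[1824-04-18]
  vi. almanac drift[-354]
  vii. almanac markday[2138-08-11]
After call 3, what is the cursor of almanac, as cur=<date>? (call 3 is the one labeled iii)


$ almanac markday d=2261-10-26
[out] 2261-10-26
$ almanac drift n=-314
[out] 2260-12-16
$ almanac closeout
[out] 2260-12-31
$ almanac markday d=2272-11-21
[out] 2272-11-21
$ almanac markday d=1824-04-18
[out] 1824-04-18
$ almanac drift n=-354
[out] 1823-04-30
$ almanac markday d=2138-08-11
[out] 2138-08-11

Answer: cur=2260-12-31


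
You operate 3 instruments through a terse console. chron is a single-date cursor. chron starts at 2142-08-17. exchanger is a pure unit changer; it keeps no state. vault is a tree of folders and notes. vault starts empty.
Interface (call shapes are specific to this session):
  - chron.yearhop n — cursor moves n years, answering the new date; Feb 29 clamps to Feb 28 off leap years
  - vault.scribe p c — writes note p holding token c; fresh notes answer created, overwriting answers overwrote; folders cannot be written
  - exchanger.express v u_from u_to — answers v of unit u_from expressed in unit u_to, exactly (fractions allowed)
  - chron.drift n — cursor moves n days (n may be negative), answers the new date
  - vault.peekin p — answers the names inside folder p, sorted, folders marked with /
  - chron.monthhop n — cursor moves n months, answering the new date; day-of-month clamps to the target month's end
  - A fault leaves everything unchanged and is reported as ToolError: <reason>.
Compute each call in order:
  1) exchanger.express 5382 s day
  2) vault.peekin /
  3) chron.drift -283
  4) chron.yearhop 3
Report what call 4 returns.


[in] exchanger.express v='5382' u_from='s' u_to='day'
  299/4800
[in] vault.peekin p='/'
  []
[in] chron.drift n='-283'
  2141-11-07
[in] chron.yearhop n='3'
  2144-11-07

Answer: 2144-11-07


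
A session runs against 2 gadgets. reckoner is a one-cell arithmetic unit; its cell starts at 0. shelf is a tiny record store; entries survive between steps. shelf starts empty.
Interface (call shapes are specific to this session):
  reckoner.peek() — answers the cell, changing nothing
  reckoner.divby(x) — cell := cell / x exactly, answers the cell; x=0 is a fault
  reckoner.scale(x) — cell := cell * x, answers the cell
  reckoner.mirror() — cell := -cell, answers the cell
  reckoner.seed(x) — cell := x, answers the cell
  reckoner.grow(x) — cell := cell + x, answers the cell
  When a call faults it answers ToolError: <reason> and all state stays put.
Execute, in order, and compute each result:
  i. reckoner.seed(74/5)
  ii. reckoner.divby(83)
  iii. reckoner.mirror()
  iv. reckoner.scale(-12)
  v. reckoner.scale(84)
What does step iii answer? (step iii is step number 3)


Now I run reckoner.seed on x: 74/5: 74/5.
I call reckoner.divby on x: 83, and observe 74/415.
I use reckoner.mirror, and observe -74/415.
Now I run reckoner.scale on x: -12, yielding 888/415.
Using reckoner.scale on x: 84, and get 74592/415.

Answer: -74/415


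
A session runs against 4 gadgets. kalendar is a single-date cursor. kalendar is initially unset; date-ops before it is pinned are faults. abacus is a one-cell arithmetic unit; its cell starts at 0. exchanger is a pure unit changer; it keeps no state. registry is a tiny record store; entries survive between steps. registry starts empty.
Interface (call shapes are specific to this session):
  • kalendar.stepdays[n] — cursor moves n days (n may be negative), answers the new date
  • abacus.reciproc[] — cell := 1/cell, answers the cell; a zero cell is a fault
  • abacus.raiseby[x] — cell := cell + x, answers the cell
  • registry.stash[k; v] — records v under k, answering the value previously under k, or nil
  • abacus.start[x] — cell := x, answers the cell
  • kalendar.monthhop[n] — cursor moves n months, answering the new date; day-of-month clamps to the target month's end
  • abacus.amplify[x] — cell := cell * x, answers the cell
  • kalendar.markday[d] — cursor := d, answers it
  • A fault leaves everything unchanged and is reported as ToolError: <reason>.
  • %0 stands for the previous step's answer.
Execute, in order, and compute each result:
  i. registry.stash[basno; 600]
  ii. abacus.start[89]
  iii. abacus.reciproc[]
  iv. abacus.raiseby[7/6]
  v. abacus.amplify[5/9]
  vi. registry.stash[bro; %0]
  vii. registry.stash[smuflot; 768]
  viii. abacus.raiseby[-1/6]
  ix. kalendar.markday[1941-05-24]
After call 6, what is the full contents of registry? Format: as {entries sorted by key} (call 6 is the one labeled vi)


→ stash(k→basno, v→600)
← nil
→ start(x→89)
← 89
→ reciproc()
← 1/89
→ raiseby(x→7/6)
← 629/534
→ amplify(x→5/9)
← 3145/4806
→ stash(k→bro, v→%0)
← nil
→ stash(k→smuflot, v→768)
← nil
→ raiseby(x→-1/6)
← 1172/2403
→ markday(d→1941-05-24)
← 1941-05-24

Answer: {basno=600, bro=3145/4806}


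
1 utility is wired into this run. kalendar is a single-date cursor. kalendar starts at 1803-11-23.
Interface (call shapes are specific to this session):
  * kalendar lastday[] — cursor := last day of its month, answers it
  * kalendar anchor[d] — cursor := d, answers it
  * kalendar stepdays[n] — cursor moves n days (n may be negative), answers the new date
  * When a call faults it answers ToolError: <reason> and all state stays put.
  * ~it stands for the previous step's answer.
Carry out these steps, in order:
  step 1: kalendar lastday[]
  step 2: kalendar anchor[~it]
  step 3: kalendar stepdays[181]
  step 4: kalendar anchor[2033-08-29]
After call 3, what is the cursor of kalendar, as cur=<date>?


Answer: cur=1804-05-29

Derivation:
Next I call kalendar lastday(), — result: 1803-11-30.
Next I call kalendar anchor passing d=~it, → 1803-11-30.
I invoke kalendar stepdays passing n=181, — result: 1804-05-29.
Next I call kalendar anchor passing d=2033-08-29, and observe 2033-08-29.


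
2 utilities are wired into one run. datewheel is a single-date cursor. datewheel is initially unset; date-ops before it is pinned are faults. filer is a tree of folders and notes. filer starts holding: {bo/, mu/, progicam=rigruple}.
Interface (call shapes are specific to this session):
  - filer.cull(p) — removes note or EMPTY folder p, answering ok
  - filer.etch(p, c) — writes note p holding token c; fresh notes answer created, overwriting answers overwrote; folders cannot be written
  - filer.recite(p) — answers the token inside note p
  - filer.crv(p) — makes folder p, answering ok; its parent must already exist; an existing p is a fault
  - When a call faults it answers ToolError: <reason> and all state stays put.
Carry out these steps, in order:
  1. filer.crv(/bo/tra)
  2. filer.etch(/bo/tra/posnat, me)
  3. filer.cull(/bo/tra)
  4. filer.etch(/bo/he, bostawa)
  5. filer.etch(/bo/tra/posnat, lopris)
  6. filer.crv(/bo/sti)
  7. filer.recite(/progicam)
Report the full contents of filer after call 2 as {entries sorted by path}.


Next I call crv(p='/bo/tra'), and observe ok.
I invoke etch(p='/bo/tra/posnat', c='me'), which returns created.
I try cull(p='/bo/tra'): ToolError: not empty.
Using etch(p='/bo/he', c='bostawa'), yielding created.
Calling etch(p='/bo/tra/posnat', c='lopris'), and get overwrote.
Invoking crv(p='/bo/sti'), and get ok.
Calling recite(p='/progicam'), and get rigruple.

Answer: {bo/, bo/tra/, bo/tra/posnat=me, mu/, progicam=rigruple}


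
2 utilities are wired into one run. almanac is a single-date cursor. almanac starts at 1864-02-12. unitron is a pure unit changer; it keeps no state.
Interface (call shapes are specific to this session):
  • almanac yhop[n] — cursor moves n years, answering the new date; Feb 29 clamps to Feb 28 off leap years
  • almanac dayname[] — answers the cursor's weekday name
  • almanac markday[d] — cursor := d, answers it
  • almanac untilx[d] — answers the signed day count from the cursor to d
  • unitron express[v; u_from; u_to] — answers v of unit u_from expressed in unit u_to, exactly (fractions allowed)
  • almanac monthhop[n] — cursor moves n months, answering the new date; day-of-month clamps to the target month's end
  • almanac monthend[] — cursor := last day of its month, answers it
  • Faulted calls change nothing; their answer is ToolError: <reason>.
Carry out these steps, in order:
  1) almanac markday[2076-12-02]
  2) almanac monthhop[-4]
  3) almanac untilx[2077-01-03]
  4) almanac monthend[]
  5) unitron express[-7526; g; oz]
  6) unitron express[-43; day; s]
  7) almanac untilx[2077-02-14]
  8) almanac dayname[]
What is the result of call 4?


% 1. almanac markday(d: 2076-12-02) : 2076-12-02
% 2. almanac monthhop(n: -4) : 2076-08-02
% 3. almanac untilx(d: 2077-01-03) : 154
% 4. almanac monthend() : 2076-08-31
% 5. unitron express(v: -7526, u_from: g, u_to: oz) : -12041600000/45359237
% 6. unitron express(v: -43, u_from: day, u_to: s) : -3715200
% 7. almanac untilx(d: 2077-02-14) : 167
% 8. almanac dayname() : Monday

Answer: 2076-08-31


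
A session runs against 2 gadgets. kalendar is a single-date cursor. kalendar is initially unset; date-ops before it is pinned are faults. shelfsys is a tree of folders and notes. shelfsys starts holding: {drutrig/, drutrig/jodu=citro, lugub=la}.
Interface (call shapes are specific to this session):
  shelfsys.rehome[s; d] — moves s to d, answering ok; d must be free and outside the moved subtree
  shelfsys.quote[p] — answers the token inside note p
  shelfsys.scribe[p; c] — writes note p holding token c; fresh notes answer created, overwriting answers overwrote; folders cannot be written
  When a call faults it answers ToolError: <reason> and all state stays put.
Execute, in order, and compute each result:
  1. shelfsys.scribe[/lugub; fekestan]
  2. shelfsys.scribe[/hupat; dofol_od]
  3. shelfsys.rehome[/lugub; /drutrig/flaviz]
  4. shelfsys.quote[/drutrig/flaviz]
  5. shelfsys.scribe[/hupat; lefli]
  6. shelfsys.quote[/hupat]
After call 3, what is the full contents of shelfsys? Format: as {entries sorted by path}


~$ shelfsys.scribe p→/lugub c→fekestan
  overwrote
~$ shelfsys.scribe p→/hupat c→dofol_od
  created
~$ shelfsys.rehome s→/lugub d→/drutrig/flaviz
  ok
~$ shelfsys.quote p→/drutrig/flaviz
  fekestan
~$ shelfsys.scribe p→/hupat c→lefli
  overwrote
~$ shelfsys.quote p→/hupat
  lefli

Answer: {drutrig/, drutrig/flaviz=fekestan, drutrig/jodu=citro, hupat=dofol_od}


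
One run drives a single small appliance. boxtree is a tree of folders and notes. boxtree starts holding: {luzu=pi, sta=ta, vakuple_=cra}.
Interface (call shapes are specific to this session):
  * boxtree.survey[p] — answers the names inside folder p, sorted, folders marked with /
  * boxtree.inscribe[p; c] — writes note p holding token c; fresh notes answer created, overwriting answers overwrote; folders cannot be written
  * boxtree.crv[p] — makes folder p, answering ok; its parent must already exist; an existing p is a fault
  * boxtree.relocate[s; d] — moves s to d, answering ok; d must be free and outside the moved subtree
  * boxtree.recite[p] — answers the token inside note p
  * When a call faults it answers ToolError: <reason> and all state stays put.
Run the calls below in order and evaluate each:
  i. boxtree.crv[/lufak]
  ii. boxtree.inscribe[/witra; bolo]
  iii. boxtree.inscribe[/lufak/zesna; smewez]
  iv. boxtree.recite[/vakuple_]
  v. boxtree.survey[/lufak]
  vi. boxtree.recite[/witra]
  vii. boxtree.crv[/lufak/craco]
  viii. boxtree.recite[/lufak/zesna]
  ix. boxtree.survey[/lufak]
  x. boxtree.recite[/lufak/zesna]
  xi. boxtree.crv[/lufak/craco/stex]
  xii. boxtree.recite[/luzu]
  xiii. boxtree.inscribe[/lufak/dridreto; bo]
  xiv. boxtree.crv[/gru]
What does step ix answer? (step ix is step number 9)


Answer: [craco/, zesna]

Derivation:
I call boxtree.crv using p=/lufak, and see ok.
I use boxtree.inscribe using p=/witra, c=bolo: created.
I use boxtree.inscribe using p=/lufak/zesna, c=smewez, — result: created.
Now I run boxtree.recite using p=/vakuple_, → cra.
Now I run boxtree.survey using p=/lufak, → [zesna].
Calling boxtree.recite using p=/witra, — result: bolo.
I run boxtree.crv using p=/lufak/craco: ok.
I run boxtree.recite using p=/lufak/zesna, and see smewez.
I invoke boxtree.survey using p=/lufak, and observe [craco/, zesna].
Then boxtree.recite using p=/lufak/zesna, yielding smewez.
Now I run boxtree.crv using p=/lufak/craco/stex, giving ok.
Using boxtree.recite using p=/luzu, which returns pi.
I call boxtree.inscribe using p=/lufak/dridreto, c=bo: created.
Then boxtree.crv using p=/gru, and observe ok.


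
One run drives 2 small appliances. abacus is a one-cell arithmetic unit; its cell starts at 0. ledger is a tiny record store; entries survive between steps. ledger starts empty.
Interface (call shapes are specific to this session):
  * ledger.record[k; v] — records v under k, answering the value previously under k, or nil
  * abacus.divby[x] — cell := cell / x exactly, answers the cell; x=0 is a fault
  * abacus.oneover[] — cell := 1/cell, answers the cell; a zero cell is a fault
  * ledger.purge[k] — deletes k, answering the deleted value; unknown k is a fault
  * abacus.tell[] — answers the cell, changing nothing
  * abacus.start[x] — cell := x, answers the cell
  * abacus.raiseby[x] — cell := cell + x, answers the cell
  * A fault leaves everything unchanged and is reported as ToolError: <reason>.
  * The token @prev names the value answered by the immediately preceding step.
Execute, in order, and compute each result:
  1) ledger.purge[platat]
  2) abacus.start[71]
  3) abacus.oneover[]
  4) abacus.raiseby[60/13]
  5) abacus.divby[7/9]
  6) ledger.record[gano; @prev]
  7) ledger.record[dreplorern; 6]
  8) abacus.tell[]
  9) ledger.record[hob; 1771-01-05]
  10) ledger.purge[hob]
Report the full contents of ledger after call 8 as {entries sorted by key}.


Next I call ledger.purge on k=platat, and get ToolError: no such key platat.
Next I call abacus.start on x=71, giving 71.
Next I call abacus.oneover(), giving 1/71.
I try abacus.raiseby on x=60/13, → 4273/923.
I try abacus.divby on x=7/9, giving 38457/6461.
Then ledger.record on k=gano, v=@prev, — result: nil.
Now I run ledger.record on k=dreplorern, v=6, which returns nil.
Now I run abacus.tell(), yielding 38457/6461.
Next I call ledger.record on k=hob, v=1771-01-05, — result: nil.
I invoke ledger.purge on k=hob, → 1771-01-05.

Answer: {dreplorern=6, gano=38457/6461}


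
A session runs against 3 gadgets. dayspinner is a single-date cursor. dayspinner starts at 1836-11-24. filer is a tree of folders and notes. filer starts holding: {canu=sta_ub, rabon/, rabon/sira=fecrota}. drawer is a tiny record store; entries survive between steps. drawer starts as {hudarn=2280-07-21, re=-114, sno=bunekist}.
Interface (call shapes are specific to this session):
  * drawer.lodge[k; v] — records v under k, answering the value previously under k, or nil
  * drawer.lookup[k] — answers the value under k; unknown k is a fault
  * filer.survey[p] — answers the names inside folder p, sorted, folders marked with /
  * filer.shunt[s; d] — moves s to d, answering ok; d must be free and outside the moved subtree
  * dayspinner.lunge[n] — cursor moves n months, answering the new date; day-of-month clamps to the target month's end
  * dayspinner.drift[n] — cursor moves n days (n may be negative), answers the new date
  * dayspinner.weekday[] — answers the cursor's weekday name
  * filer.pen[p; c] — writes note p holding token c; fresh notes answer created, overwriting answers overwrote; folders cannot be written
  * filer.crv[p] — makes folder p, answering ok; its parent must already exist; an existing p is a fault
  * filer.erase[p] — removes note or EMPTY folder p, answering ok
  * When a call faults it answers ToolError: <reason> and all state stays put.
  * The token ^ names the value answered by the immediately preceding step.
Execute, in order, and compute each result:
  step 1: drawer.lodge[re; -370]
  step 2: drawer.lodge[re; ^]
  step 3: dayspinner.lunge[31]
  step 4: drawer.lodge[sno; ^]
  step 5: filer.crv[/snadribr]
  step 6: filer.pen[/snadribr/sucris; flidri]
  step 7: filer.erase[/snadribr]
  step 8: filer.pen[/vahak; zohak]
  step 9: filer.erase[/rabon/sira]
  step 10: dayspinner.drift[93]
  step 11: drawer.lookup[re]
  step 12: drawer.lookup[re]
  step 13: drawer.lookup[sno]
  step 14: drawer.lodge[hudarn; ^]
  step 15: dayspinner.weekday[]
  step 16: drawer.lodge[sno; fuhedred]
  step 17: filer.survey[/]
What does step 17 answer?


Answer: [canu, rabon/, snadribr/, vahak]

Derivation:
# 1. drawer.lodge(k→re, v→-370) -> -114
# 2. drawer.lodge(k→re, v→^) -> -370
# 3. dayspinner.lunge(n→31) -> 1839-06-24
# 4. drawer.lodge(k→sno, v→^) -> bunekist
# 5. filer.crv(p→/snadribr) -> ok
# 6. filer.pen(p→/snadribr/sucris, c→flidri) -> created
# 7. filer.erase(p→/snadribr) -> ToolError: not empty
# 8. filer.pen(p→/vahak, c→zohak) -> created
# 9. filer.erase(p→/rabon/sira) -> ok
# 10. dayspinner.drift(n→93) -> 1839-09-25
# 11. drawer.lookup(k→re) -> -114
# 12. drawer.lookup(k→re) -> -114
# 13. drawer.lookup(k→sno) -> 1839-06-24
# 14. drawer.lodge(k→hudarn, v→^) -> 2280-07-21
# 15. dayspinner.weekday() -> Wednesday
# 16. drawer.lodge(k→sno, v→fuhedred) -> 1839-06-24
# 17. filer.survey(p→/) -> [canu, rabon/, snadribr/, vahak]
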